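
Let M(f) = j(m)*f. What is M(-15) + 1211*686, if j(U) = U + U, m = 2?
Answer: 830686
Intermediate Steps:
j(U) = 2*U
M(f) = 4*f (M(f) = (2*2)*f = 4*f)
M(-15) + 1211*686 = 4*(-15) + 1211*686 = -60 + 830746 = 830686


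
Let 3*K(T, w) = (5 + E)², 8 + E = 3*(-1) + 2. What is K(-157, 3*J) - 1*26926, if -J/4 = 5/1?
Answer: -80762/3 ≈ -26921.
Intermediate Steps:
E = -9 (E = -8 + (3*(-1) + 2) = -8 + (-3 + 2) = -8 - 1 = -9)
J = -20 (J = -20/1 = -20 ≈ -20.000)
K(T, w) = 16/3 (K(T, w) = (5 - 9)²/3 = (⅓)*(-4)² = (⅓)*16 = 16/3)
K(-157, 3*J) - 1*26926 = 16/3 - 1*26926 = 16/3 - 26926 = -80762/3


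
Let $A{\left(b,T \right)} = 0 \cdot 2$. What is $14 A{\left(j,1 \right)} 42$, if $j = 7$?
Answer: $0$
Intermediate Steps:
$A{\left(b,T \right)} = 0$
$14 A{\left(j,1 \right)} 42 = 14 \cdot 0 \cdot 42 = 0 \cdot 42 = 0$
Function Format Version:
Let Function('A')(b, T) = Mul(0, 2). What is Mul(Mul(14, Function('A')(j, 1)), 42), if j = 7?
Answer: 0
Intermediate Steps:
Function('A')(b, T) = 0
Mul(Mul(14, Function('A')(j, 1)), 42) = Mul(Mul(14, 0), 42) = Mul(0, 42) = 0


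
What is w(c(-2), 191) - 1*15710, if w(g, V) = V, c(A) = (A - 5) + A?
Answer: -15519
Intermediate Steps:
c(A) = -5 + 2*A (c(A) = (-5 + A) + A = -5 + 2*A)
w(c(-2), 191) - 1*15710 = 191 - 1*15710 = 191 - 15710 = -15519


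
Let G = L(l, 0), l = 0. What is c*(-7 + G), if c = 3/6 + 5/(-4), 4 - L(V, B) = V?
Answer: 9/4 ≈ 2.2500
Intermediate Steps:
L(V, B) = 4 - V
c = -¾ (c = 3*(⅙) + 5*(-¼) = ½ - 5/4 = -¾ ≈ -0.75000)
G = 4 (G = 4 - 1*0 = 4 + 0 = 4)
c*(-7 + G) = -3*(-7 + 4)/4 = -¾*(-3) = 9/4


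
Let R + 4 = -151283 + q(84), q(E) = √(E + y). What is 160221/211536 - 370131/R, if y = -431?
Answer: 1292689245280769/403465375389648 + 370131*I*√347/22887756716 ≈ 3.204 + 0.00030124*I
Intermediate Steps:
q(E) = √(-431 + E) (q(E) = √(E - 431) = √(-431 + E))
R = -151287 + I*√347 (R = -4 + (-151283 + √(-431 + 84)) = -4 + (-151283 + √(-347)) = -4 + (-151283 + I*√347) = -151287 + I*√347 ≈ -1.5129e+5 + 18.628*I)
160221/211536 - 370131/R = 160221/211536 - 370131/(-151287 + I*√347) = 160221*(1/211536) - 370131/(-151287 + I*√347) = 53407/70512 - 370131/(-151287 + I*√347)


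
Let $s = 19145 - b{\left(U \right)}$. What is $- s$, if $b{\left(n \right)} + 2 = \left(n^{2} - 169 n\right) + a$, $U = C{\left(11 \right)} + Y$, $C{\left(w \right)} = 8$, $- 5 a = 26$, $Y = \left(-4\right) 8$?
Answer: $- \frac{72601}{5} \approx -14520.0$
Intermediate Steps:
$Y = -32$
$a = - \frac{26}{5}$ ($a = \left(- \frac{1}{5}\right) 26 = - \frac{26}{5} \approx -5.2$)
$U = -24$ ($U = 8 - 32 = -24$)
$b{\left(n \right)} = - \frac{36}{5} + n^{2} - 169 n$ ($b{\left(n \right)} = -2 - \left(\frac{26}{5} - n^{2} + 169 n\right) = - \frac{36}{5} + n^{2} - 169 n$)
$s = \frac{72601}{5}$ ($s = 19145 - \left(- \frac{36}{5} + \left(-24\right)^{2} - -4056\right) = 19145 - \left(- \frac{36}{5} + 576 + 4056\right) = 19145 - \frac{23124}{5} = \frac{72601}{5} \approx 14520.0$)
$- s = \left(-1\right) \frac{72601}{5} = - \frac{72601}{5}$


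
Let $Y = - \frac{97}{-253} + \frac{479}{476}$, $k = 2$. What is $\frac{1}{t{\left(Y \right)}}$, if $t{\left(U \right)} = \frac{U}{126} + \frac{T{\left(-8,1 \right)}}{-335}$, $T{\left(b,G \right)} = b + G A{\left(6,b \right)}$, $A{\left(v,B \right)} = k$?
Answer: $\frac{5083265880}{147108833} \approx 34.554$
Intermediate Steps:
$A{\left(v,B \right)} = 2$
$Y = \frac{167359}{120428}$ ($Y = \left(-97\right) \left(- \frac{1}{253}\right) + 479 \cdot \frac{1}{476} = \frac{97}{253} + \frac{479}{476} = \frac{167359}{120428} \approx 1.3897$)
$T{\left(b,G \right)} = b + 2 G$ ($T{\left(b,G \right)} = b + G 2 = b + 2 G$)
$t{\left(U \right)} = \frac{6}{335} + \frac{U}{126}$ ($t{\left(U \right)} = \frac{U}{126} + \frac{-8 + 2 \cdot 1}{-335} = U \frac{1}{126} + \left(-8 + 2\right) \left(- \frac{1}{335}\right) = \frac{U}{126} - - \frac{6}{335} = \frac{U}{126} + \frac{6}{335} = \frac{6}{335} + \frac{U}{126}$)
$\frac{1}{t{\left(Y \right)}} = \frac{1}{\frac{6}{335} + \frac{1}{126} \cdot \frac{167359}{120428}} = \frac{1}{\frac{6}{335} + \frac{167359}{15173928}} = \frac{1}{\frac{147108833}{5083265880}} = \frac{5083265880}{147108833}$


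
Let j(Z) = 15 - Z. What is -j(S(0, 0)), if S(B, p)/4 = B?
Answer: -15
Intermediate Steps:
S(B, p) = 4*B
-j(S(0, 0)) = -(15 - 4*0) = -(15 - 1*0) = -(15 + 0) = -1*15 = -15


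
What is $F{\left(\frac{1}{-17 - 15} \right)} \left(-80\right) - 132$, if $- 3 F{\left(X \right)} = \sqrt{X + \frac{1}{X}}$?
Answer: $-132 + \frac{50 i \sqrt{82}}{3} \approx -132.0 + 150.92 i$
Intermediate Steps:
$F{\left(X \right)} = - \frac{\sqrt{X + \frac{1}{X}}}{3}$
$F{\left(\frac{1}{-17 - 15} \right)} \left(-80\right) - 132 = - \frac{\sqrt{\frac{1}{-17 - 15} + \frac{1}{\frac{1}{-17 - 15}}}}{3} \left(-80\right) - 132 = - \frac{\sqrt{\frac{1}{-32} + \frac{1}{\frac{1}{-32}}}}{3} \left(-80\right) - 132 = - \frac{\sqrt{- \frac{1}{32} + \frac{1}{- \frac{1}{32}}}}{3} \left(-80\right) - 132 = - \frac{\sqrt{- \frac{1}{32} - 32}}{3} \left(-80\right) - 132 = - \frac{\sqrt{- \frac{1025}{32}}}{3} \left(-80\right) - 132 = - \frac{\frac{5}{8} i \sqrt{82}}{3} \left(-80\right) - 132 = - \frac{5 i \sqrt{82}}{24} \left(-80\right) - 132 = \frac{50 i \sqrt{82}}{3} - 132 = -132 + \frac{50 i \sqrt{82}}{3}$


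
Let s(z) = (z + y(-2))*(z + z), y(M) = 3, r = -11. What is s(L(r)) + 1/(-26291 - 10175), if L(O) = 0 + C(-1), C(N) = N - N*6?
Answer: 2917279/36466 ≈ 80.000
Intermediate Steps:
C(N) = -5*N (C(N) = N - 6*N = -5*N)
L(O) = 5 (L(O) = 0 - 5*(-1) = 0 + 5 = 5)
s(z) = 2*z*(3 + z) (s(z) = (z + 3)*(z + z) = (3 + z)*(2*z) = 2*z*(3 + z))
s(L(r)) + 1/(-26291 - 10175) = 2*5*(3 + 5) + 1/(-26291 - 10175) = 2*5*8 + 1/(-36466) = 80 - 1/36466 = 2917279/36466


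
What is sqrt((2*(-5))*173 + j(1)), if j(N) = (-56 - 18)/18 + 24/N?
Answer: I*sqrt(15391)/3 ≈ 41.354*I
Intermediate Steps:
j(N) = -37/9 + 24/N (j(N) = -74*1/18 + 24/N = -37/9 + 24/N)
sqrt((2*(-5))*173 + j(1)) = sqrt((2*(-5))*173 + (-37/9 + 24/1)) = sqrt(-10*173 + (-37/9 + 24*1)) = sqrt(-1730 + (-37/9 + 24)) = sqrt(-1730 + 179/9) = sqrt(-15391/9) = I*sqrt(15391)/3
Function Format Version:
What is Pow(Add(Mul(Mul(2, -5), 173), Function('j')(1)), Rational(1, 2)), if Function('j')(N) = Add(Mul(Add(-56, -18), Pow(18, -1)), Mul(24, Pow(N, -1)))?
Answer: Mul(Rational(1, 3), I, Pow(15391, Rational(1, 2))) ≈ Mul(41.354, I)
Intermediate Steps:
Function('j')(N) = Add(Rational(-37, 9), Mul(24, Pow(N, -1))) (Function('j')(N) = Add(Mul(-74, Rational(1, 18)), Mul(24, Pow(N, -1))) = Add(Rational(-37, 9), Mul(24, Pow(N, -1))))
Pow(Add(Mul(Mul(2, -5), 173), Function('j')(1)), Rational(1, 2)) = Pow(Add(Mul(Mul(2, -5), 173), Add(Rational(-37, 9), Mul(24, Pow(1, -1)))), Rational(1, 2)) = Pow(Add(Mul(-10, 173), Add(Rational(-37, 9), Mul(24, 1))), Rational(1, 2)) = Pow(Add(-1730, Add(Rational(-37, 9), 24)), Rational(1, 2)) = Pow(Add(-1730, Rational(179, 9)), Rational(1, 2)) = Pow(Rational(-15391, 9), Rational(1, 2)) = Mul(Rational(1, 3), I, Pow(15391, Rational(1, 2)))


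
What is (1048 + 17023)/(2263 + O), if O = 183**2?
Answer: 18071/35752 ≈ 0.50545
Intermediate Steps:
O = 33489
(1048 + 17023)/(2263 + O) = (1048 + 17023)/(2263 + 33489) = 18071/35752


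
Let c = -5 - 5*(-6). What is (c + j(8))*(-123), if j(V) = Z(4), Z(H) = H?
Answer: -3567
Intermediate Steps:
c = 25 (c = -5 + 30 = 25)
j(V) = 4
(c + j(8))*(-123) = (25 + 4)*(-123) = 29*(-123) = -3567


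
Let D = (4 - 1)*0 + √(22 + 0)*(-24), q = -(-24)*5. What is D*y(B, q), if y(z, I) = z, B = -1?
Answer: 24*√22 ≈ 112.57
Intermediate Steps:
q = 120 (q = -6*(-20) = 120)
D = -24*√22 (D = 3*0 + √22*(-24) = 0 - 24*√22 = -24*√22 ≈ -112.57)
D*y(B, q) = -24*√22*(-1) = 24*√22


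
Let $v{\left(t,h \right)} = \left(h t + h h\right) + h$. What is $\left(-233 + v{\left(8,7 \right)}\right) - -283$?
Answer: $162$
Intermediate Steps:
$v{\left(t,h \right)} = h + h^{2} + h t$ ($v{\left(t,h \right)} = \left(h t + h^{2}\right) + h = \left(h^{2} + h t\right) + h = h + h^{2} + h t$)
$\left(-233 + v{\left(8,7 \right)}\right) - -283 = \left(-233 + 7 \left(1 + 7 + 8\right)\right) - -283 = \left(-233 + 7 \cdot 16\right) + 283 = \left(-233 + 112\right) + 283 = -121 + 283 = 162$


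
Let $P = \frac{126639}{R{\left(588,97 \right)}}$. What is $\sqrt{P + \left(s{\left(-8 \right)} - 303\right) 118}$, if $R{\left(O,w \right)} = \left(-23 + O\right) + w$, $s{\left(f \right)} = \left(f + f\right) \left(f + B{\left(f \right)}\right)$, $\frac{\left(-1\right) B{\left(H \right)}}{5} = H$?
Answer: $\frac{i \sqrt{42062090462}}{662} \approx 309.8 i$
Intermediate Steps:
$B{\left(H \right)} = - 5 H$
$s{\left(f \right)} = - 8 f^{2}$ ($s{\left(f \right)} = \left(f + f\right) \left(f - 5 f\right) = 2 f \left(- 4 f\right) = - 8 f^{2}$)
$R{\left(O,w \right)} = -23 + O + w$
$P = \frac{126639}{662}$ ($P = \frac{126639}{-23 + 588 + 97} = \frac{126639}{662} \approx 191.3$)
$\sqrt{P + \left(s{\left(-8 \right)} - 303\right) 118} = \sqrt{\frac{126639}{662} + \left(- 8 \left(-8\right)^{2} - 303\right) 118} = \sqrt{\frac{126639}{662} + \left(\left(-8\right) 64 - 303\right) 118} = \sqrt{\frac{126639}{662} + \left(-512 - 303\right) 118} = \sqrt{\frac{126639}{662} - 96170} = \sqrt{- \frac{63537901}{662}} = \frac{i \sqrt{42062090462}}{662}$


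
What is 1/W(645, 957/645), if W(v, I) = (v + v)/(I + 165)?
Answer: 17897/138675 ≈ 0.12906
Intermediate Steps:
W(v, I) = 2*v/(165 + I) (W(v, I) = (2*v)/(165 + I) = 2*v/(165 + I))
1/W(645, 957/645) = 1/(2*645/(165 + 957/645)) = 1/(2*645/(165 + 957*(1/645))) = 1/(2*645/(165 + 319/215)) = 1/(2*645/(35794/215)) = 1/(2*645*(215/35794)) = 1/(138675/17897) = 17897/138675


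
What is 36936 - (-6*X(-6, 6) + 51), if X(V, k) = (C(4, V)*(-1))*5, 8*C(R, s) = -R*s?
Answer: 36795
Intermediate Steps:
C(R, s) = -R*s/8 (C(R, s) = (-R*s)/8 = -R*s/8)
X(V, k) = 5*V/2 (X(V, k) = (-⅛*4*V*(-1))*5 = (-V/2*(-1))*5 = (V/2)*5 = 5*V/2)
36936 - (-6*X(-6, 6) + 51) = 36936 - (-15*(-6) + 51) = 36936 - (-6*(-15) + 51) = 36936 - (90 + 51) = 36936 - 1*141 = 36936 - 141 = 36795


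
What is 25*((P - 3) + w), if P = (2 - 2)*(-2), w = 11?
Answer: 200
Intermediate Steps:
P = 0 (P = 0*(-2) = 0)
25*((P - 3) + w) = 25*((0 - 3) + 11) = 25*(-3 + 11) = 25*8 = 200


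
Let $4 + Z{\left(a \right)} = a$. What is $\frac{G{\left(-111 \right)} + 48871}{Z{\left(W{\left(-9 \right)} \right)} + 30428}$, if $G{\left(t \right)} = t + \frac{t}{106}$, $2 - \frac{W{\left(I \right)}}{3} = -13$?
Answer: $\frac{5168449}{3229714} \approx 1.6003$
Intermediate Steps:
$W{\left(I \right)} = 45$ ($W{\left(I \right)} = 6 - -39 = 6 + 39 = 45$)
$Z{\left(a \right)} = -4 + a$
$G{\left(t \right)} = \frac{107 t}{106}$ ($G{\left(t \right)} = t + t \frac{1}{106} = t + \frac{t}{106} = \frac{107 t}{106}$)
$\frac{G{\left(-111 \right)} + 48871}{Z{\left(W{\left(-9 \right)} \right)} + 30428} = \frac{\frac{107}{106} \left(-111\right) + 48871}{\left(-4 + 45\right) + 30428} = \frac{- \frac{11877}{106} + 48871}{41 + 30428} = \frac{5168449}{106 \cdot 30469} = \frac{5168449}{106} \cdot \frac{1}{30469} = \frac{5168449}{3229714}$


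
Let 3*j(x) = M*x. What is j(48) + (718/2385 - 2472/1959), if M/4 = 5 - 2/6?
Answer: 463648574/1557405 ≈ 297.71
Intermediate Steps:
M = 56/3 (M = 4*(5 - 2/6) = 4*(5 - 1*⅓) = 4*(5 - ⅓) = 4*(14/3) = 56/3 ≈ 18.667)
j(x) = 56*x/9 (j(x) = (56*x/3)/3 = 56*x/9)
j(48) + (718/2385 - 2472/1959) = (56/9)*48 + (718/2385 - 2472/1959) = 896/3 + (718*(1/2385) - 2472*1/1959) = 896/3 + (718/2385 - 824/653) = 896/3 - 1496386/1557405 = 463648574/1557405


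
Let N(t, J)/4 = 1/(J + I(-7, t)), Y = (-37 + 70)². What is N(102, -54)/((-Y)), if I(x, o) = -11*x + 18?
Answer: -4/44649 ≈ -8.9588e-5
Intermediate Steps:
I(x, o) = 18 - 11*x
Y = 1089 (Y = 33² = 1089)
N(t, J) = 4/(95 + J) (N(t, J) = 4/(J + (18 - 11*(-7))) = 4/(J + (18 + 77)) = 4/(J + 95) = 4/(95 + J))
N(102, -54)/((-Y)) = (4/(95 - 54))/((-1*1089)) = (4/41)/(-1089) = (4*(1/41))*(-1/1089) = (4/41)*(-1/1089) = -4/44649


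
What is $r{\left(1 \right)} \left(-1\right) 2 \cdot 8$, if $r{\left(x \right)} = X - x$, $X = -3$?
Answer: $64$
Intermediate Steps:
$r{\left(x \right)} = -3 - x$
$r{\left(1 \right)} \left(-1\right) 2 \cdot 8 = \left(-3 - 1\right) \left(-1\right) 2 \cdot 8 = \left(-4\right) \left(-1\right) 2 \cdot 8 = 4 \cdot 2 \cdot 8 = 8 \cdot 8 = 64$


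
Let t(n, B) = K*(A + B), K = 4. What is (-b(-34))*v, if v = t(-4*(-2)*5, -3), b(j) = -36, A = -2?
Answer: -720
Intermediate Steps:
t(n, B) = -8 + 4*B (t(n, B) = 4*(-2 + B) = -8 + 4*B)
v = -20 (v = -8 + 4*(-3) = -8 - 12 = -20)
(-b(-34))*v = -1*(-36)*(-20) = 36*(-20) = -720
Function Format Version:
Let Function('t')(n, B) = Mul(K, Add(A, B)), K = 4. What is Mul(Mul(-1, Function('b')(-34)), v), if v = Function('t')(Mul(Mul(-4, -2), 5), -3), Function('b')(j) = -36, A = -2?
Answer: -720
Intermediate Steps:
Function('t')(n, B) = Add(-8, Mul(4, B)) (Function('t')(n, B) = Mul(4, Add(-2, B)) = Add(-8, Mul(4, B)))
v = -20 (v = Add(-8, Mul(4, -3)) = Add(-8, -12) = -20)
Mul(Mul(-1, Function('b')(-34)), v) = Mul(Mul(-1, -36), -20) = Mul(36, -20) = -720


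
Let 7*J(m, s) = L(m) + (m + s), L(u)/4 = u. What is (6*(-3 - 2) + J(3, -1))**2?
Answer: 784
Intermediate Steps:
L(u) = 4*u
J(m, s) = s/7 + 5*m/7 (J(m, s) = (4*m + (m + s))/7 = (s + 5*m)/7 = s/7 + 5*m/7)
(6*(-3 - 2) + J(3, -1))**2 = (6*(-3 - 2) + ((1/7)*(-1) + (5/7)*3))**2 = (6*(-5) + (-1/7 + 15/7))**2 = (-30 + 2)**2 = (-28)**2 = 784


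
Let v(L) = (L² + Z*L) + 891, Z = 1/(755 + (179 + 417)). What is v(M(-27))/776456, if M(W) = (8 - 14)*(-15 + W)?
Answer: 12428271/149856008 ≈ 0.082935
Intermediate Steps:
Z = 1/1351 (Z = 1/(755 + 596) = 1/1351 ≈ 0.00074019)
M(W) = 90 - 6*W (M(W) = -6*(-15 + W) = 90 - 6*W)
v(L) = 891 + L² + L/1351 (v(L) = (L² + L/1351) + 891 = 891 + L² + L/1351)
v(M(-27))/776456 = (891 + (90 - 6*(-27))² + (90 - 6*(-27))/1351)/776456 = (891 + (90 + 162)² + (90 + 162)/1351)*(1/776456) = (891 + 252² + (1/1351)*252)*(1/776456) = (891 + 63504 + 36/193)*(1/776456) = (12428271/193)*(1/776456) = 12428271/149856008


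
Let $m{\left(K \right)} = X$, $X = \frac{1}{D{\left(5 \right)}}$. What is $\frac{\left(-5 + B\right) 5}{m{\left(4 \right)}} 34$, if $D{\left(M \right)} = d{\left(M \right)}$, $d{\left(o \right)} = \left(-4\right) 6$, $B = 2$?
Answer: $12240$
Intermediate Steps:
$d{\left(o \right)} = -24$
$D{\left(M \right)} = -24$
$X = - \frac{1}{24}$ ($X = \frac{1}{-24} = - \frac{1}{24} \approx -0.041667$)
$m{\left(K \right)} = - \frac{1}{24}$
$\frac{\left(-5 + B\right) 5}{m{\left(4 \right)}} 34 = \frac{\left(-5 + 2\right) 5}{- \frac{1}{24}} \cdot 34 = \left(-3\right) 5 \left(-24\right) 34 = \left(-15\right) \left(-24\right) 34 = 360 \cdot 34 = 12240$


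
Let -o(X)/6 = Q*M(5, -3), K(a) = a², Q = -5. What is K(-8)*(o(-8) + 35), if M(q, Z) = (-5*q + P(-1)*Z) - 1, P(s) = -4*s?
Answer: -70720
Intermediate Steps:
M(q, Z) = -1 - 5*q + 4*Z (M(q, Z) = (-5*q + (-4*(-1))*Z) - 1 = (-5*q + 4*Z) - 1 = -1 - 5*q + 4*Z)
o(X) = -1140 (o(X) = -(-30)*(-1 - 5*5 + 4*(-3)) = -(-30)*(-1 - 25 - 12) = -(-30)*(-38) = -6*190 = -1140)
K(-8)*(o(-8) + 35) = (-8)²*(-1140 + 35) = 64*(-1105) = -70720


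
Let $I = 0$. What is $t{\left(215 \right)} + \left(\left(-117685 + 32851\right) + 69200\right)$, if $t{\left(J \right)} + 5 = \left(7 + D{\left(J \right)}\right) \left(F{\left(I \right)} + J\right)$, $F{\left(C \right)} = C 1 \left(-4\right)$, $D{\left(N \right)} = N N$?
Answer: $9924241$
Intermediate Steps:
$D{\left(N \right)} = N^{2}$
$F{\left(C \right)} = - 4 C$ ($F{\left(C \right)} = C \left(-4\right) = - 4 C$)
$t{\left(J \right)} = -5 + J \left(7 + J^{2}\right)$ ($t{\left(J \right)} = -5 + \left(7 + J^{2}\right) \left(\left(-4\right) 0 + J\right) = -5 + \left(7 + J^{2}\right) \left(0 + J\right) = -5 + \left(7 + J^{2}\right) J = -5 + J \left(7 + J^{2}\right)$)
$t{\left(215 \right)} + \left(\left(-117685 + 32851\right) + 69200\right) = \left(-5 + 215^{3} + 7 \cdot 215\right) + \left(\left(-117685 + 32851\right) + 69200\right) = \left(-5 + 9938375 + 1505\right) + \left(-84834 + 69200\right) = 9939875 - 15634 = 9924241$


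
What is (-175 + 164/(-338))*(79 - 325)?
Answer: 7295622/169 ≈ 43169.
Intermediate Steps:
(-175 + 164/(-338))*(79 - 325) = (-175 + 164*(-1/338))*(-246) = (-175 - 82/169)*(-246) = -29657/169*(-246) = 7295622/169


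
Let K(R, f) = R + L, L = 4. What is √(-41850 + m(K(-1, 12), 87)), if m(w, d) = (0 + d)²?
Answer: 3*I*√3809 ≈ 185.15*I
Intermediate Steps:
K(R, f) = 4 + R (K(R, f) = R + 4 = 4 + R)
m(w, d) = d²
√(-41850 + m(K(-1, 12), 87)) = √(-41850 + 87²) = √(-41850 + 7569) = √(-34281) = 3*I*√3809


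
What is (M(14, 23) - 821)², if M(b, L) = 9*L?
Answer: 376996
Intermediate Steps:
(M(14, 23) - 821)² = (9*23 - 821)² = (207 - 821)² = (-614)² = 376996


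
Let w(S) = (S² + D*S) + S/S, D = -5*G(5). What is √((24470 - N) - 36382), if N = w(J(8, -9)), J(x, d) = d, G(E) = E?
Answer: I*√12219 ≈ 110.54*I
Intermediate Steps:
D = -25 (D = -5*5 = -25)
w(S) = 1 + S² - 25*S (w(S) = (S² - 25*S) + S/S = (S² - 25*S) + 1 = 1 + S² - 25*S)
N = 307 (N = 1 + (-9)² - 25*(-9) = 1 + 81 + 225 = 307)
√((24470 - N) - 36382) = √((24470 - 1*307) - 36382) = √((24470 - 307) - 36382) = √(24163 - 36382) = √(-12219) = I*√12219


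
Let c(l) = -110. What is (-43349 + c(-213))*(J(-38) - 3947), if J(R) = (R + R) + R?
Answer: 176486999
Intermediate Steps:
J(R) = 3*R (J(R) = 2*R + R = 3*R)
(-43349 + c(-213))*(J(-38) - 3947) = (-43349 - 110)*(3*(-38) - 3947) = -43459*(-114 - 3947) = -43459*(-4061) = 176486999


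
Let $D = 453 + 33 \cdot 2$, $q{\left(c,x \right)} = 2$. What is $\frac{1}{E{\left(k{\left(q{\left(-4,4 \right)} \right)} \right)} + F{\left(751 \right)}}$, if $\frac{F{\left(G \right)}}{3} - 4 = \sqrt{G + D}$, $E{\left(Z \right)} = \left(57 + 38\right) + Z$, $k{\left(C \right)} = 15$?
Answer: $\frac{61}{1727} - \frac{3 \sqrt{1270}}{3454} \approx 0.0043685$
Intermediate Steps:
$E{\left(Z \right)} = 95 + Z$
$D = 519$ ($D = 453 + 66 = 519$)
$F{\left(G \right)} = 12 + 3 \sqrt{519 + G}$ ($F{\left(G \right)} = 12 + 3 \sqrt{G + 519} = 12 + 3 \sqrt{519 + G}$)
$\frac{1}{E{\left(k{\left(q{\left(-4,4 \right)} \right)} \right)} + F{\left(751 \right)}} = \frac{1}{\left(95 + 15\right) + \left(12 + 3 \sqrt{519 + 751}\right)} = \frac{1}{110 + \left(12 + 3 \sqrt{1270}\right)} = \frac{1}{122 + 3 \sqrt{1270}}$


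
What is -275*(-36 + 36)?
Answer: 0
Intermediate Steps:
-275*(-36 + 36) = -275*0 = 0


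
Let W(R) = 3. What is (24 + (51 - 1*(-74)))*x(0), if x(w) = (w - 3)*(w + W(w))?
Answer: -1341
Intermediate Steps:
x(w) = (-3 + w)*(3 + w) (x(w) = (w - 3)*(w + 3) = (-3 + w)*(3 + w))
(24 + (51 - 1*(-74)))*x(0) = (24 + (51 - 1*(-74)))*(-9 + 0²) = (24 + (51 + 74))*(-9 + 0) = (24 + 125)*(-9) = 149*(-9) = -1341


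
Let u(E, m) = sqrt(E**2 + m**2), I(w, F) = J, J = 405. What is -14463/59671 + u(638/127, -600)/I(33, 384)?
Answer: -14463/59671 + 2*sqrt(1451711761)/51435 ≈ 1.2392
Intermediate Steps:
I(w, F) = 405
-14463/59671 + u(638/127, -600)/I(33, 384) = -14463/59671 + sqrt((638/127)**2 + (-600)**2)/405 = -14463*1/59671 + sqrt((638*(1/127))**2 + 360000)*(1/405) = -14463/59671 + sqrt((638/127)**2 + 360000)*(1/405) = -14463/59671 + sqrt(407044/16129 + 360000)*(1/405) = -14463/59671 + sqrt(5806847044/16129)*(1/405) = -14463/59671 + (2*sqrt(1451711761)/127)*(1/405) = -14463/59671 + 2*sqrt(1451711761)/51435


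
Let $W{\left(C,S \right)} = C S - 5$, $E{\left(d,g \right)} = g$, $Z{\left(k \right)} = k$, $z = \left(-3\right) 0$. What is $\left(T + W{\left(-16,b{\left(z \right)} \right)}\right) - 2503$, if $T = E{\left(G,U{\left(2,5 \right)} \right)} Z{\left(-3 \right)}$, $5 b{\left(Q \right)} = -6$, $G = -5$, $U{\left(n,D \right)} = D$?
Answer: $- \frac{12519}{5} \approx -2503.8$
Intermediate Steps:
$z = 0$
$b{\left(Q \right)} = - \frac{6}{5}$ ($b{\left(Q \right)} = \frac{1}{5} \left(-6\right) = - \frac{6}{5}$)
$W{\left(C,S \right)} = -5 + C S$
$T = -15$ ($T = 5 \left(-3\right) = -15$)
$\left(T + W{\left(-16,b{\left(z \right)} \right)}\right) - 2503 = \left(-15 - - \frac{71}{5}\right) - 2503 = \left(-15 + \left(-5 + \frac{96}{5}\right)\right) - 2503 = \left(-15 + \frac{71}{5}\right) - 2503 = - \frac{4}{5} - 2503 = - \frac{12519}{5}$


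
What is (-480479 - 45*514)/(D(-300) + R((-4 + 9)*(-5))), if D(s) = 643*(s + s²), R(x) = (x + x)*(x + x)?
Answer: -503609/57679600 ≈ -0.0087311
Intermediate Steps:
R(x) = 4*x² (R(x) = (2*x)*(2*x) = 4*x²)
D(s) = 643*s + 643*s²
(-480479 - 45*514)/(D(-300) + R((-4 + 9)*(-5))) = (-480479 - 45*514)/(643*(-300)*(1 - 300) + 4*((-4 + 9)*(-5))²) = (-480479 - 23130)/(643*(-300)*(-299) + 4*(5*(-5))²) = -503609/(57677100 + 4*(-25)²) = -503609/(57677100 + 4*625) = -503609/(57677100 + 2500) = -503609/57679600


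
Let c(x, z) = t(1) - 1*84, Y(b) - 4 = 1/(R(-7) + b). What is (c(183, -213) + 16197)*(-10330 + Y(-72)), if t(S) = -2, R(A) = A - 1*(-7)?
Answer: -11978093503/72 ≈ -1.6636e+8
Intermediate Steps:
R(A) = 7 + A (R(A) = A + 7 = 7 + A)
Y(b) = 4 + 1/b (Y(b) = 4 + 1/((7 - 7) + b) = 4 + 1/(0 + b) = 4 + 1/b)
c(x, z) = -86 (c(x, z) = -2 - 1*84 = -2 - 84 = -86)
(c(183, -213) + 16197)*(-10330 + Y(-72)) = (-86 + 16197)*(-10330 + (4 + 1/(-72))) = 16111*(-10330 + (4 - 1/72)) = 16111*(-10330 + 287/72) = 16111*(-743473/72) = -11978093503/72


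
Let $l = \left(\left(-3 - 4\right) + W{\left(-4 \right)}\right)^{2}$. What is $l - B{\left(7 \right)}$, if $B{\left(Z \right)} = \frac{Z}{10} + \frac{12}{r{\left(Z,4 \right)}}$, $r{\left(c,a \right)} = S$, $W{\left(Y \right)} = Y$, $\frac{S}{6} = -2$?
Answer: $\frac{1213}{10} \approx 121.3$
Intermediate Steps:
$S = -12$ ($S = 6 \left(-2\right) = -12$)
$r{\left(c,a \right)} = -12$
$B{\left(Z \right)} = -1 + \frac{Z}{10}$ ($B{\left(Z \right)} = \frac{Z}{10} + \frac{12}{-12} = Z \frac{1}{10} + 12 \left(- \frac{1}{12}\right) = \frac{Z}{10} - 1 = -1 + \frac{Z}{10}$)
$l = 121$ ($l = \left(\left(-3 - 4\right) - 4\right)^{2} = \left(-7 - 4\right)^{2} = \left(-11\right)^{2} = 121$)
$l - B{\left(7 \right)} = 121 - \left(-1 + \frac{1}{10} \cdot 7\right) = 121 - \left(-1 + \frac{7}{10}\right) = 121 - - \frac{3}{10} = 121 + \frac{3}{10} = \frac{1213}{10}$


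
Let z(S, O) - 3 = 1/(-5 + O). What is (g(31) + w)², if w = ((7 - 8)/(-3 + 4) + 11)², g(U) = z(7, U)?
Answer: 7177041/676 ≈ 10617.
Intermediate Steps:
z(S, O) = 3 + 1/(-5 + O)
g(U) = (-14 + 3*U)/(-5 + U)
w = 100 (w = (-1/1 + 11)² = (-1*1 + 11)² = (-1 + 11)² = 10² = 100)
(g(31) + w)² = ((-14 + 3*31)/(-5 + 31) + 100)² = ((-14 + 93)/26 + 100)² = ((1/26)*79 + 100)² = (79/26 + 100)² = (2679/26)² = 7177041/676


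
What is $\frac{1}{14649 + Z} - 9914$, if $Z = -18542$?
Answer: $- \frac{38595203}{3893} \approx -9914.0$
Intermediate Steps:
$\frac{1}{14649 + Z} - 9914 = \frac{1}{14649 - 18542} - 9914 = \frac{1}{-3893} - 9914 = - \frac{1}{3893} - 9914 = - \frac{38595203}{3893}$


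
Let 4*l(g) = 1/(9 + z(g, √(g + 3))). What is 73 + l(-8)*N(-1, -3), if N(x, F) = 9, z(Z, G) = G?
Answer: 25193/344 - 9*I*√5/344 ≈ 73.235 - 0.058502*I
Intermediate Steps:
l(g) = 1/(4*(9 + √(3 + g))) (l(g) = 1/(4*(9 + √(g + 3))) = 1/(4*(9 + √(3 + g))))
73 + l(-8)*N(-1, -3) = 73 + (1/(4*(9 + √(3 - 8))))*9 = 73 + (1/(4*(9 + √(-5))))*9 = 73 + (1/(4*(9 + I*√5)))*9 = 73 + 9/(4*(9 + I*√5))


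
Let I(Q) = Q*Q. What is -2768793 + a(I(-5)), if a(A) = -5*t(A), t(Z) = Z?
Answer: -2768918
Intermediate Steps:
I(Q) = Q**2
a(A) = -5*A
-2768793 + a(I(-5)) = -2768793 - 5*(-5)**2 = -2768793 - 5*25 = -2768793 - 125 = -2768918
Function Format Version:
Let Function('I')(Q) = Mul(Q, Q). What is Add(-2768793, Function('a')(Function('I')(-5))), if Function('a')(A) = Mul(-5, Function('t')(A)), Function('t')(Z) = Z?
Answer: -2768918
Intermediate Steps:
Function('I')(Q) = Pow(Q, 2)
Function('a')(A) = Mul(-5, A)
Add(-2768793, Function('a')(Function('I')(-5))) = Add(-2768793, Mul(-5, Pow(-5, 2))) = Add(-2768793, Mul(-5, 25)) = Add(-2768793, -125) = -2768918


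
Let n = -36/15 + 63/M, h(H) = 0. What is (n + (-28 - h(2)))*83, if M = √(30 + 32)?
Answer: -12616/5 + 5229*√62/62 ≈ -1859.1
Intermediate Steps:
M = √62 ≈ 7.8740
n = -12/5 + 63*√62/62 (n = -36/15 + 63/(√62) = -36*1/15 + 63*(√62/62) = -12/5 + 63*√62/62 ≈ 5.6010)
(n + (-28 - h(2)))*83 = ((-12/5 + 63*√62/62) + (-28 - 1*0))*83 = ((-12/5 + 63*√62/62) + (-28 + 0))*83 = ((-12/5 + 63*√62/62) - 28)*83 = (-152/5 + 63*√62/62)*83 = -12616/5 + 5229*√62/62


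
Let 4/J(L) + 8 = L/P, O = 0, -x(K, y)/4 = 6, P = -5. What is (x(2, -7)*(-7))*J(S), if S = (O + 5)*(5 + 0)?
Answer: -672/13 ≈ -51.692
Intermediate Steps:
x(K, y) = -24 (x(K, y) = -4*6 = -24)
S = 25 (S = (0 + 5)*(5 + 0) = 5*5 = 25)
J(L) = 4/(-8 - L/5) (J(L) = 4/(-8 + L/(-5)) = 4/(-8 + L*(-⅕)) = 4/(-8 - L/5))
(x(2, -7)*(-7))*J(S) = (-24*(-7))*(-20/(40 + 25)) = 168*(-20/65) = 168*(-20*1/65) = 168*(-4/13) = -672/13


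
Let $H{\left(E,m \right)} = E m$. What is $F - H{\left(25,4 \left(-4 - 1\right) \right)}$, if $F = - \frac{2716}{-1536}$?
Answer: $\frac{192679}{384} \approx 501.77$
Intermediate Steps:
$F = \frac{679}{384}$ ($F = \left(-2716\right) \left(- \frac{1}{1536}\right) = \frac{679}{384} \approx 1.7682$)
$F - H{\left(25,4 \left(-4 - 1\right) \right)} = \frac{679}{384} - 25 \cdot 4 \left(-4 - 1\right) = \frac{679}{384} - 25 \cdot 4 \left(-5\right) = \frac{679}{384} - 25 \left(-20\right) = \frac{679}{384} - -500 = \frac{679}{384} + 500 = \frac{192679}{384}$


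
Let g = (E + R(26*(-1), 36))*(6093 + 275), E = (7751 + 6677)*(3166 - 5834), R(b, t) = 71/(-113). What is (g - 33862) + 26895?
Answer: -27699598655335/113 ≈ -2.4513e+11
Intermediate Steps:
R(b, t) = -71/113 (R(b, t) = 71*(-1/113) = -71/113)
E = -38493904 (E = 14428*(-2668) = -38493904)
g = -27699597868064/113 (g = (-38493904 - 71/113)*(6093 + 275) = -4349811223/113*6368 = -27699597868064/113 ≈ -2.4513e+11)
(g - 33862) + 26895 = (-27699597868064/113 - 33862) + 26895 = -27699601694470/113 + 26895 = -27699598655335/113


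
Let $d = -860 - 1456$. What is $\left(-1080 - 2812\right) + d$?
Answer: $-6208$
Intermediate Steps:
$d = -2316$ ($d = -860 - 1456 = -2316$)
$\left(-1080 - 2812\right) + d = \left(-1080 - 2812\right) - 2316 = -3892 - 2316 = -6208$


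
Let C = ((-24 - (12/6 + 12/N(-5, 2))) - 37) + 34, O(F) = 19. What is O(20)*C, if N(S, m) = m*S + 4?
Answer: -513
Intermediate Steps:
N(S, m) = 4 + S*m (N(S, m) = S*m + 4 = 4 + S*m)
C = -27 (C = ((-24 - (12/6 + 12/(4 - 5*2))) - 37) + 34 = ((-24 - (12*(⅙) + 12/(4 - 10))) - 37) + 34 = ((-24 - (2 + 12/(-6))) - 37) + 34 = ((-24 - (2 + 12*(-⅙))) - 37) + 34 = ((-24 - (2 - 2)) - 37) + 34 = ((-24 - 1*0) - 37) + 34 = ((-24 + 0) - 37) + 34 = (-24 - 37) + 34 = -61 + 34 = -27)
O(20)*C = 19*(-27) = -513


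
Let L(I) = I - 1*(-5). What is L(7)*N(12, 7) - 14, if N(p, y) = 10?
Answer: 106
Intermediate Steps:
L(I) = 5 + I (L(I) = I + 5 = 5 + I)
L(7)*N(12, 7) - 14 = (5 + 7)*10 - 14 = 12*10 - 14 = 120 - 14 = 106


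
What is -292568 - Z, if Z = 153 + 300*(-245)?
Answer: -219221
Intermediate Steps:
Z = -73347 (Z = 153 - 73500 = -73347)
-292568 - Z = -292568 - 1*(-73347) = -292568 + 73347 = -219221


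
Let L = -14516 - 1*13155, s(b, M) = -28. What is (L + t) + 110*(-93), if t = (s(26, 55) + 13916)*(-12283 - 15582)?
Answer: -387027021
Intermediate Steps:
L = -27671 (L = -14516 - 13155 = -27671)
t = -386989120 (t = (-28 + 13916)*(-12283 - 15582) = 13888*(-27865) = -386989120)
(L + t) + 110*(-93) = (-27671 - 386989120) + 110*(-93) = -387016791 - 10230 = -387027021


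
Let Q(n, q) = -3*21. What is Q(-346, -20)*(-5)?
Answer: 315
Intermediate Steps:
Q(n, q) = -63
Q(-346, -20)*(-5) = -63*(-5) = 315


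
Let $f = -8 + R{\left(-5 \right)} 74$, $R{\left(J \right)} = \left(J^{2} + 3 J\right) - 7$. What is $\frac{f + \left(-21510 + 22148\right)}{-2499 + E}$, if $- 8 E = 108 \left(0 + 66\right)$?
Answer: $- \frac{142}{565} \approx -0.25133$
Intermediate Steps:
$R{\left(J \right)} = -7 + J^{2} + 3 J$
$E = -891$ ($E = - \frac{108 \left(0 + 66\right)}{8} = - \frac{108 \cdot 66}{8} = \left(- \frac{1}{8}\right) 7128 = -891$)
$f = 214$ ($f = -8 + \left(-7 + \left(-5\right)^{2} + 3 \left(-5\right)\right) 74 = -8 + \left(-7 + 25 - 15\right) 74 = -8 + 3 \cdot 74 = -8 + 222 = 214$)
$\frac{f + \left(-21510 + 22148\right)}{-2499 + E} = \frac{214 + \left(-21510 + 22148\right)}{-2499 - 891} = \frac{214 + 638}{-3390} = 852 \left(- \frac{1}{3390}\right) = - \frac{142}{565}$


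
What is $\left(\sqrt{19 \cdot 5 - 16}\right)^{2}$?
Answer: $79$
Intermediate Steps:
$\left(\sqrt{19 \cdot 5 - 16}\right)^{2} = \left(\sqrt{95 - 16}\right)^{2} = \left(\sqrt{79}\right)^{2} = 79$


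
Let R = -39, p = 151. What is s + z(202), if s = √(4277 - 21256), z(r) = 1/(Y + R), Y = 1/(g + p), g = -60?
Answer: -91/3548 + I*√16979 ≈ -0.025648 + 130.3*I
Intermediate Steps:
Y = 1/91 (Y = 1/(-60 + 151) = 1/91 ≈ 0.010989)
z(r) = -91/3548 (z(r) = 1/(1/91 - 39) = 1/(-3548/91) = -91/3548)
s = I*√16979 (s = √(-16979) = I*√16979 ≈ 130.3*I)
s + z(202) = I*√16979 - 91/3548 = -91/3548 + I*√16979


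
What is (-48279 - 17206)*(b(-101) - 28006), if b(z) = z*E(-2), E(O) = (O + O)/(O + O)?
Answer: 1840586895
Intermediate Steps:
E(O) = 1 (E(O) = (2*O)/((2*O)) = (2*O)*(1/(2*O)) = 1)
b(z) = z (b(z) = z*1 = z)
(-48279 - 17206)*(b(-101) - 28006) = (-48279 - 17206)*(-101 - 28006) = -65485*(-28107) = 1840586895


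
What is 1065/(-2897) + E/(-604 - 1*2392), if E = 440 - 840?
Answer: -507985/2169853 ≈ -0.23411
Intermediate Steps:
E = -400
1065/(-2897) + E/(-604 - 1*2392) = 1065/(-2897) - 400/(-604 - 1*2392) = 1065*(-1/2897) - 400/(-604 - 2392) = -1065/2897 - 400/(-2996) = -1065/2897 - 400*(-1/2996) = -1065/2897 + 100/749 = -507985/2169853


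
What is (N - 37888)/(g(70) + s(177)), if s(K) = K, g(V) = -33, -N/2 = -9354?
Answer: -4795/36 ≈ -133.19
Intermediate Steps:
N = 18708 (N = -2*(-9354) = 18708)
(N - 37888)/(g(70) + s(177)) = (18708 - 37888)/(-33 + 177) = -19180/144 = -19180*1/144 = -4795/36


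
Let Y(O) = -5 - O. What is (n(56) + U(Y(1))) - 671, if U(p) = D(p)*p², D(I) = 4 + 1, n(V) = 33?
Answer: -458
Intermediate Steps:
D(I) = 5
U(p) = 5*p²
(n(56) + U(Y(1))) - 671 = (33 + 5*(-5 - 1*1)²) - 671 = (33 + 5*(-5 - 1)²) - 671 = (33 + 5*(-6)²) - 671 = (33 + 5*36) - 671 = (33 + 180) - 671 = 213 - 671 = -458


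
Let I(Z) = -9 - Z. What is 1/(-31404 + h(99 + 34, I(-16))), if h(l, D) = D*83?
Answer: -1/30823 ≈ -3.2443e-5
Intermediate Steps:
h(l, D) = 83*D
1/(-31404 + h(99 + 34, I(-16))) = 1/(-31404 + 83*(-9 - 1*(-16))) = 1/(-31404 + 83*(-9 + 16)) = 1/(-31404 + 83*7) = 1/(-31404 + 581) = 1/(-30823) = -1/30823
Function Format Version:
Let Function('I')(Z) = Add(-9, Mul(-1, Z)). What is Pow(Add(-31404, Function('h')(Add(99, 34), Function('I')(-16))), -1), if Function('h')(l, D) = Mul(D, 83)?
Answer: Rational(-1, 30823) ≈ -3.2443e-5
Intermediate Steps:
Function('h')(l, D) = Mul(83, D)
Pow(Add(-31404, Function('h')(Add(99, 34), Function('I')(-16))), -1) = Pow(Add(-31404, Mul(83, Add(-9, Mul(-1, -16)))), -1) = Pow(Add(-31404, Mul(83, Add(-9, 16))), -1) = Pow(Add(-31404, Mul(83, 7)), -1) = Pow(Add(-31404, 581), -1) = Pow(-30823, -1) = Rational(-1, 30823)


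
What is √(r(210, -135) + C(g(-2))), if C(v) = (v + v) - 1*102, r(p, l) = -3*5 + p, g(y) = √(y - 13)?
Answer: √(93 + 2*I*√15) ≈ 9.652 + 0.40126*I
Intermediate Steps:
g(y) = √(-13 + y)
r(p, l) = -15 + p
C(v) = -102 + 2*v (C(v) = 2*v - 102 = -102 + 2*v)
√(r(210, -135) + C(g(-2))) = √((-15 + 210) + (-102 + 2*√(-13 - 2))) = √(195 + (-102 + 2*√(-15))) = √(195 + (-102 + 2*(I*√15))) = √(195 + (-102 + 2*I*√15)) = √(93 + 2*I*√15)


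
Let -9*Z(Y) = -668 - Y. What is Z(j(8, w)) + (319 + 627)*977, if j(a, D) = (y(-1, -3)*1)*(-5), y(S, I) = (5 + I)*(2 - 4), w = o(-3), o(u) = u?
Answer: 8318866/9 ≈ 9.2432e+5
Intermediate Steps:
w = -3
y(S, I) = -10 - 2*I (y(S, I) = (5 + I)*(-2) = -10 - 2*I)
j(a, D) = 20 (j(a, D) = ((-10 - 2*(-3))*1)*(-5) = ((-10 + 6)*1)*(-5) = -4*1*(-5) = -4*(-5) = 20)
Z(Y) = 668/9 + Y/9 (Z(Y) = -(-668 - Y)/9 = 668/9 + Y/9)
Z(j(8, w)) + (319 + 627)*977 = (668/9 + (⅑)*20) + (319 + 627)*977 = (668/9 + 20/9) + 946*977 = 688/9 + 924242 = 8318866/9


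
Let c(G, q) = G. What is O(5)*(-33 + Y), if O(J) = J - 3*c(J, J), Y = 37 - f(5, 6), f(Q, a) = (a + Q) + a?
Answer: 130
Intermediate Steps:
f(Q, a) = Q + 2*a (f(Q, a) = (Q + a) + a = Q + 2*a)
Y = 20 (Y = 37 - (5 + 2*6) = 37 - (5 + 12) = 37 - 1*17 = 37 - 17 = 20)
O(J) = -2*J (O(J) = J - 3*J = -2*J)
O(5)*(-33 + Y) = (-2*5)*(-33 + 20) = -10*(-13) = 130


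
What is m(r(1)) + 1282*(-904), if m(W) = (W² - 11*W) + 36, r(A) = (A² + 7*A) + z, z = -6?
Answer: -1158910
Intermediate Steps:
r(A) = -6 + A² + 7*A (r(A) = (A² + 7*A) - 6 = -6 + A² + 7*A)
m(W) = 36 + W² - 11*W
m(r(1)) + 1282*(-904) = (36 + (-6 + 1² + 7*1)² - 11*(-6 + 1² + 7*1)) + 1282*(-904) = (36 + (-6 + 1 + 7)² - 11*(-6 + 1 + 7)) - 1158928 = (36 + 2² - 11*2) - 1158928 = (36 + 4 - 22) - 1158928 = 18 - 1158928 = -1158910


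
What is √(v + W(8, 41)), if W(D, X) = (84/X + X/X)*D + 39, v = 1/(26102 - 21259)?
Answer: √2499312083874/198563 ≈ 7.9618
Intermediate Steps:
v = 1/4843 ≈ 0.00020648
W(D, X) = 39 + D*(1 + 84/X) (W(D, X) = (84/X + 1)*D + 39 = (1 + 84/X)*D + 39 = D*(1 + 84/X) + 39 = 39 + D*(1 + 84/X))
√(v + W(8, 41)) = √(1/4843 + (39 + 8 + 84*8/41)) = √(1/4843 + (39 + 8 + 84*8*(1/41))) = √(1/4843 + (39 + 8 + 672/41)) = √(1/4843 + 2599/41) = √(12586998/198563) = √2499312083874/198563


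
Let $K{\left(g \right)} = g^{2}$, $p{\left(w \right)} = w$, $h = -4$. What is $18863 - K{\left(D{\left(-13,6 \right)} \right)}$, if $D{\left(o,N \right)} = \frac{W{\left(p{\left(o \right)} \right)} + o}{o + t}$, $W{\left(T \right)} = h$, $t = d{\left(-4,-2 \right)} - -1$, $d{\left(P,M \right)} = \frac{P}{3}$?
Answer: $\frac{30178199}{1600} \approx 18861.0$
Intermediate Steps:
$d{\left(P,M \right)} = \frac{P}{3}$ ($d{\left(P,M \right)} = P \frac{1}{3} = \frac{P}{3}$)
$t = - \frac{1}{3}$ ($t = \frac{1}{3} \left(-4\right) - -1 = - \frac{4}{3} + 1 = - \frac{1}{3} \approx -0.33333$)
$W{\left(T \right)} = -4$
$D{\left(o,N \right)} = \frac{-4 + o}{- \frac{1}{3} + o}$ ($D{\left(o,N \right)} = \frac{-4 + o}{o - \frac{1}{3}} = \frac{-4 + o}{- \frac{1}{3} + o}$)
$18863 - K{\left(D{\left(-13,6 \right)} \right)} = 18863 - \left(\frac{3 \left(-4 - 13\right)}{-1 + 3 \left(-13\right)}\right)^{2} = 18863 - \left(3 \frac{1}{-1 - 39} \left(-17\right)\right)^{2} = 18863 - \left(3 \frac{1}{-40} \left(-17\right)\right)^{2} = 18863 - \left(3 \left(- \frac{1}{40}\right) \left(-17\right)\right)^{2} = 18863 - \left(\frac{51}{40}\right)^{2} = 18863 - \frac{2601}{1600} = \frac{30178199}{1600}$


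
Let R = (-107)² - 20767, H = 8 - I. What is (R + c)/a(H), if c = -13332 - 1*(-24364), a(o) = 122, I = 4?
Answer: 857/61 ≈ 14.049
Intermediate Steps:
H = 4 (H = 8 - 1*4 = 8 - 4 = 4)
c = 11032 (c = -13332 + 24364 = 11032)
R = -9318 (R = 11449 - 20767 = -9318)
(R + c)/a(H) = (-9318 + 11032)/122 = 1714*(1/122) = 857/61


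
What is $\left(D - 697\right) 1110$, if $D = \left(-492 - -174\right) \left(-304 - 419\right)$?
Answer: $254430870$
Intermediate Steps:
$D = 229914$ ($D = \left(-492 + 174\right) \left(-723\right) = \left(-318\right) \left(-723\right) = 229914$)
$\left(D - 697\right) 1110 = \left(229914 - 697\right) 1110 = 229217 \cdot 1110 = 254430870$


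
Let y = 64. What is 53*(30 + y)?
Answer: 4982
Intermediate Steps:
53*(30 + y) = 53*(30 + 64) = 53*94 = 4982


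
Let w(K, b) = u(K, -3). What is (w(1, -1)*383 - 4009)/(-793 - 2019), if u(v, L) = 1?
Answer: 49/38 ≈ 1.2895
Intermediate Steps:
w(K, b) = 1
(w(1, -1)*383 - 4009)/(-793 - 2019) = (1*383 - 4009)/(-793 - 2019) = (383 - 4009)/(-2812) = -3626*(-1/2812) = 49/38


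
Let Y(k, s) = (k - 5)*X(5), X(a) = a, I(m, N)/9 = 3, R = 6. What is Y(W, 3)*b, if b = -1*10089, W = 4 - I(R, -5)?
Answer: 1412460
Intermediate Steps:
I(m, N) = 27 (I(m, N) = 9*3 = 27)
W = -23 (W = 4 - 1*27 = 4 - 27 = -23)
Y(k, s) = -25 + 5*k (Y(k, s) = (k - 5)*5 = (-5 + k)*5 = -25 + 5*k)
b = -10089
Y(W, 3)*b = (-25 + 5*(-23))*(-10089) = (-25 - 115)*(-10089) = -140*(-10089) = 1412460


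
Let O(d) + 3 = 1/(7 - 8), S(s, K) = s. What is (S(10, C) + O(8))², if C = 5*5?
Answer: 36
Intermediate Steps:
C = 25
O(d) = -4 (O(d) = -3 + 1/(7 - 8) = -3 + 1/(-1) = -3 - 1 = -4)
(S(10, C) + O(8))² = (10 - 4)² = 6² = 36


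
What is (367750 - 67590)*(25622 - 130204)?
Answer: -31391333120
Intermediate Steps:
(367750 - 67590)*(25622 - 130204) = 300160*(-104582) = -31391333120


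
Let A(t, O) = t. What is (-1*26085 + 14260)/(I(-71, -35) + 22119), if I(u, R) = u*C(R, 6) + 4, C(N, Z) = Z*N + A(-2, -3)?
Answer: -473/1487 ≈ -0.31809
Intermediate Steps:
C(N, Z) = -2 + N*Z (C(N, Z) = Z*N - 2 = N*Z - 2 = -2 + N*Z)
I(u, R) = 4 + u*(-2 + 6*R) (I(u, R) = u*(-2 + R*6) + 4 = u*(-2 + 6*R) + 4 = 4 + u*(-2 + 6*R))
(-1*26085 + 14260)/(I(-71, -35) + 22119) = (-1*26085 + 14260)/((4 + 2*(-71)*(-1 + 3*(-35))) + 22119) = (-26085 + 14260)/((4 + 2*(-71)*(-1 - 105)) + 22119) = -11825/((4 + 2*(-71)*(-106)) + 22119) = -11825/((4 + 15052) + 22119) = -11825/(15056 + 22119) = -11825/37175 = -11825*1/37175 = -473/1487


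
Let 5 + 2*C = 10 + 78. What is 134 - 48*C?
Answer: -1858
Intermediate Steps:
C = 83/2 (C = -5/2 + (10 + 78)/2 = -5/2 + (½)*88 = -5/2 + 44 = 83/2 ≈ 41.500)
134 - 48*C = 134 - 48*83/2 = 134 - 1992 = -1858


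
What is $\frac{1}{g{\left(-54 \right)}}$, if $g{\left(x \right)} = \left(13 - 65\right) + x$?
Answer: $- \frac{1}{106} \approx -0.009434$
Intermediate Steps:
$g{\left(x \right)} = -52 + x$
$\frac{1}{g{\left(-54 \right)}} = \frac{1}{-52 - 54} = \frac{1}{-106} = - \frac{1}{106}$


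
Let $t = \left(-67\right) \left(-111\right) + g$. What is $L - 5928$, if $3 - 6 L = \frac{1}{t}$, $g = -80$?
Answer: $- \frac{130825853}{22071} \approx -5927.5$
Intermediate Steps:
$t = 7357$ ($t = \left(-67\right) \left(-111\right) - 80 = 7437 - 80 = 7357$)
$L = \frac{11035}{22071}$ ($L = \frac{1}{2} - \frac{1}{6 \cdot 7357} = \frac{1}{2} - \frac{1}{44142} = \frac{11035}{22071} \approx 0.49998$)
$L - 5928 = \frac{11035}{22071} - 5928 = - \frac{130825853}{22071}$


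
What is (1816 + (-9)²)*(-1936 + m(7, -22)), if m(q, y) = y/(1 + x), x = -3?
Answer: -3651725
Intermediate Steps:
m(q, y) = -y/2 (m(q, y) = y/(1 - 3) = y/(-2) = y*(-½) = -y/2)
(1816 + (-9)²)*(-1936 + m(7, -22)) = (1816 + (-9)²)*(-1936 - ½*(-22)) = (1816 + 81)*(-1936 + 11) = 1897*(-1925) = -3651725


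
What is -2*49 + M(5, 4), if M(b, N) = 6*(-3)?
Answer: -116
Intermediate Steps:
M(b, N) = -18
-2*49 + M(5, 4) = -2*49 - 18 = -98 - 18 = -116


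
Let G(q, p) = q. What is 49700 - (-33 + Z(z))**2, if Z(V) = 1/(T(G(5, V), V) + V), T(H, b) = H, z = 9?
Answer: 9528679/196 ≈ 48616.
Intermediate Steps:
Z(V) = 1/(5 + V)
49700 - (-33 + Z(z))**2 = 49700 - (-33 + 1/(5 + 9))**2 = 49700 - (-33 + 1/14)**2 = 49700 - (-461/14)**2 = 49700 - 1*212521/196 = 49700 - 212521/196 = 9528679/196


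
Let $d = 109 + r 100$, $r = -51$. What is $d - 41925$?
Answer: $-46916$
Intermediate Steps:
$d = -4991$ ($d = 109 - 5100 = -4991$)
$d - 41925 = -4991 - 41925 = -46916$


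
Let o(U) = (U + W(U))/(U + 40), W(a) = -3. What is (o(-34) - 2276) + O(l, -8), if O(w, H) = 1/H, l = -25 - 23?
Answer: -54775/24 ≈ -2282.3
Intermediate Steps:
l = -48
o(U) = (-3 + U)/(40 + U) (o(U) = (U - 3)/(U + 40) = (-3 + U)/(40 + U))
(o(-34) - 2276) + O(l, -8) = ((-3 - 34)/(40 - 34) - 2276) + 1/(-8) = (-37/6 - 2276) - ⅛ = -13693/6 - ⅛ = -54775/24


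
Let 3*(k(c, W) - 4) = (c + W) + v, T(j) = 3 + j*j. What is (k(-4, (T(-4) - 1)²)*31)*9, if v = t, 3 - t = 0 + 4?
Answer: 30783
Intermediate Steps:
T(j) = 3 + j²
t = -1 (t = 3 - (0 + 4) = 3 - 1*4 = 3 - 4 = -1)
v = -1
k(c, W) = 11/3 + W/3 + c/3 (k(c, W) = 4 + ((c + W) - 1)/3 = 4 + ((W + c) - 1)/3 = 4 + (-1 + W + c)/3 = 4 + (-⅓ + W/3 + c/3) = 11/3 + W/3 + c/3)
(k(-4, (T(-4) - 1)²)*31)*9 = ((11/3 + ((3 + (-4)²) - 1)²/3 + (⅓)*(-4))*31)*9 = ((11/3 + ((3 + 16) - 1)²/3 - 4/3)*31)*9 = ((11/3 + (19 - 1)²/3 - 4/3)*31)*9 = ((11/3 + (⅓)*18² - 4/3)*31)*9 = ((11/3 + (⅓)*324 - 4/3)*31)*9 = ((11/3 + 108 - 4/3)*31)*9 = ((331/3)*31)*9 = (10261/3)*9 = 30783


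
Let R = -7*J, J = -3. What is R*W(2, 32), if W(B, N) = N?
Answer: 672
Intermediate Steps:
R = 21 (R = -7*(-3) = 21)
R*W(2, 32) = 21*32 = 672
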